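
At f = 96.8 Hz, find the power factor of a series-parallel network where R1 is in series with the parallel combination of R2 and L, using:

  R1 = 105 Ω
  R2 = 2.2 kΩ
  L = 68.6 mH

Step 1 — Angular frequency: ω = 2π·f = 2π·96.8 = 608.2 rad/s.
Step 2 — Component impedances:
  R1: Z = R = 105 Ω
  R2: Z = R = 2200 Ω
  L: Z = jωL = j·608.2·0.0686 = 0 + j41.72 Ω
Step 3 — Parallel branch: R2 || L = 1/(1/R2 + 1/L) = 0.791 + j41.71 Ω.
Step 4 — Series with R1: Z_total = R1 + (R2 || L) = 105.8 + j41.71 Ω = 113.7∠21.5° Ω.
Step 5 — Power factor: PF = cos(φ) = Re(Z)/|Z| = 105.79/113.72 = 0.9303.
Step 6 — Type: Im(Z) = 41.71 ⇒ lagging (phase φ = 21.5°).

PF = 0.9303 (lagging, φ = 21.5°)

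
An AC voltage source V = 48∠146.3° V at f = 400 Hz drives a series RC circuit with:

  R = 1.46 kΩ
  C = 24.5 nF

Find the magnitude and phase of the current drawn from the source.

Step 1 — Angular frequency: ω = 2π·f = 2π·400 = 2513 rad/s.
Step 2 — Component impedances:
  R: Z = R = 1460 Ω
  C: Z = 1/(jωC) = -j/(ω·C) = 0 - j1.624e+04 Ω
Step 3 — Series combination: Z_total = R + C = 1460 - j1.624e+04 Ω = 1.631e+04∠-84.9° Ω.
Step 4 — Source phasor: V = 48∠146.3° V = -39.93 + j26.63 V.
Step 5 — Ohm's law: I = V / Z_total = (-39.93 + j26.63) / (1460 - j1.624e+04) = -0.001846 - j0.002293 A.
Step 6 — Convert to polar: |I| = 0.002944 A, ∠I = -128.8°.

I = 0.002944∠-128.8° A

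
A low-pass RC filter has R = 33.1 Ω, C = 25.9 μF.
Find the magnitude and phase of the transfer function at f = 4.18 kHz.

Step 1 — Angular frequency: ω = 2π·4180 = 2.626e+04 rad/s.
Step 2 — Transfer function: H(jω) = 1/(1 + jωRC).
Step 3 — Denominator: 1 + jωRC = 1 + j·2.626e+04·33.1·2.59e-05 = 1 + j22.52.
Step 4 — H = 0.001969 - j0.04433.
Step 5 — Magnitude: |H| = 0.04437 (-27.1 dB); phase: φ = -87.5°.

|H| = 0.04437 (-27.1 dB), φ = -87.5°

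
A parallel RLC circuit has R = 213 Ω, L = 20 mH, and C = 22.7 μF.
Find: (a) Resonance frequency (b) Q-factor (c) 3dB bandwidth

Step 1 — Resonance: ω₀ = 1/√(LC) = 1/√(0.02·2.27e-05) = 1484 rad/s.
Step 2 — f₀ = ω₀/(2π) = 236.2 Hz.
Step 3 — Parallel Q: Q = R/(ω₀L) = 213/(1484·0.02) = 7.176.
Step 4 — Bandwidth: Δω = ω₀/Q = 206.8 rad/s; BW = Δω/(2π) = 32.92 Hz.

(a) f₀ = 236.2 Hz  (b) Q = 7.176  (c) BW = 32.92 Hz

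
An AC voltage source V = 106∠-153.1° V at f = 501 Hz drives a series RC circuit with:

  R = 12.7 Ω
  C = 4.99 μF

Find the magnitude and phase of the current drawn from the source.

Step 1 — Angular frequency: ω = 2π·f = 2π·501 = 3148 rad/s.
Step 2 — Component impedances:
  R: Z = R = 12.7 Ω
  C: Z = 1/(jωC) = -j/(ω·C) = 0 - j63.66 Ω
Step 3 — Series combination: Z_total = R + C = 12.7 - j63.66 Ω = 64.92∠-78.7° Ω.
Step 4 — Source phasor: V = 106∠-153.1° V = -94.53 - j47.96 V.
Step 5 — Ohm's law: I = V / Z_total = (-94.53 - j47.96) / (12.7 - j63.66) = 0.4396 - j1.573 A.
Step 6 — Convert to polar: |I| = 1.633 A, ∠I = -74.4°.

I = 1.633∠-74.4° A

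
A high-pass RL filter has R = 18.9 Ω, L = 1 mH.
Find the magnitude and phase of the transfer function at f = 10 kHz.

Step 1 — Angular frequency: ω = 2π·1e+04 = 6.283e+04 rad/s.
Step 2 — Transfer function: H(jω) = jωL/(R + jωL).
Step 3 — Numerator jωL = j·62.83; denominator R + jωL = 18.9 + j62.83.
Step 4 — H = 0.917 + j0.2758.
Step 5 — Magnitude: |H| = 0.9576 (-0.4 dB); phase: φ = 16.7°.

|H| = 0.9576 (-0.4 dB), φ = 16.7°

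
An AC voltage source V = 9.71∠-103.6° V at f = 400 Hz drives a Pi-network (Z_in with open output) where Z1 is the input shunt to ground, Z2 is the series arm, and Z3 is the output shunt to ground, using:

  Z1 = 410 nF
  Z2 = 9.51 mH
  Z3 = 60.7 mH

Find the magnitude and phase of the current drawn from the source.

Step 1 — Angular frequency: ω = 2π·f = 2π·400 = 2513 rad/s.
Step 2 — Component impedances:
  Z1: Z = 1/(jωC) = -j/(ω·C) = 0 - j970.5 Ω
  Z2: Z = jωL = j·2513·0.00951 = 0 + j23.9 Ω
  Z3: Z = jωL = j·2513·0.0607 = 0 + j152.6 Ω
Step 3 — With open output, the series arm Z2 and the output shunt Z3 appear in series to ground: Z2 + Z3 = 0 + j176.5 Ω.
Step 4 — Parallel with input shunt Z1: Z_in = Z1 || (Z2 + Z3) = 0 + j215.7 Ω = 215.7∠90.0° Ω.
Step 5 — Source phasor: V = 9.71∠-103.6° V = -2.283 - j9.438 V.
Step 6 — Ohm's law: I = V / Z_total = (-2.283 - j9.438) / (0 + j215.7) = -0.04376 + j0.01059 A.
Step 7 — Convert to polar: |I| = 0.04502 A, ∠I = 166.4°.

I = 0.04502∠166.4° A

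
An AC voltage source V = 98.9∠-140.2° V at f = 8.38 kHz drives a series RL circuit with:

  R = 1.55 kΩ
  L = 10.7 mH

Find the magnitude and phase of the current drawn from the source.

Step 1 — Angular frequency: ω = 2π·f = 2π·8380 = 5.265e+04 rad/s.
Step 2 — Component impedances:
  R: Z = R = 1550 Ω
  L: Z = jωL = j·5.265e+04·0.0107 = 0 + j563.4 Ω
Step 3 — Series combination: Z_total = R + L = 1550 + j563.4 Ω = 1649∠20.0° Ω.
Step 4 — Source phasor: V = 98.9∠-140.2° V = -75.98 - j63.31 V.
Step 5 — Ohm's law: I = V / Z_total = (-75.98 - j63.31) / (1550 + j563.4) = -0.05641 - j0.02034 A.
Step 6 — Convert to polar: |I| = 0.05997 A, ∠I = -160.2°.

I = 0.05997∠-160.2° A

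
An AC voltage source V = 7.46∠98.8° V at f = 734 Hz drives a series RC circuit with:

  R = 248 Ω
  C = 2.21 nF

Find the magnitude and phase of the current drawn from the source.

Step 1 — Angular frequency: ω = 2π·f = 2π·734 = 4612 rad/s.
Step 2 — Component impedances:
  R: Z = R = 248 Ω
  C: Z = 1/(jωC) = -j/(ω·C) = 0 - j9.811e+04 Ω
Step 3 — Series combination: Z_total = R + C = 248 - j9.811e+04 Ω = 9.811e+04∠-89.9° Ω.
Step 4 — Source phasor: V = 7.46∠98.8° V = -1.141 + j7.372 V.
Step 5 — Ohm's law: I = V / Z_total = (-1.141 + j7.372) / (248 - j9.811e+04) = -7.517e-05 - j1.144e-05 A.
Step 6 — Convert to polar: |I| = 7.603e-05 A, ∠I = -171.3°.

I = 7.603e-05∠-171.3° A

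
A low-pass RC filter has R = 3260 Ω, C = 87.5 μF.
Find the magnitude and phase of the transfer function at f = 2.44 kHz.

Step 1 — Angular frequency: ω = 2π·2440 = 1.533e+04 rad/s.
Step 2 — Transfer function: H(jω) = 1/(1 + jωRC).
Step 3 — Denominator: 1 + jωRC = 1 + j·1.533e+04·3260·8.75e-05 = 1 + j4373.
Step 4 — H = 5.229e-08 - j0.0002287.
Step 5 — Magnitude: |H| = 0.0002287 (-72.8 dB); phase: φ = -90.0°.

|H| = 0.0002287 (-72.8 dB), φ = -90.0°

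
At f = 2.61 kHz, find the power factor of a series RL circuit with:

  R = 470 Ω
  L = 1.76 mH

Step 1 — Angular frequency: ω = 2π·f = 2π·2610 = 1.64e+04 rad/s.
Step 2 — Component impedances:
  R: Z = R = 470 Ω
  L: Z = jωL = j·1.64e+04·0.00176 = 0 + j28.86 Ω
Step 3 — Series combination: Z_total = R + L = 470 + j28.86 Ω = 470.9∠3.5° Ω.
Step 4 — Power factor: PF = cos(φ) = Re(Z)/|Z| = 470/470.9 = 0.9981.
Step 5 — Type: Im(Z) = 28.86 ⇒ lagging (phase φ = 3.5°).

PF = 0.9981 (lagging, φ = 3.5°)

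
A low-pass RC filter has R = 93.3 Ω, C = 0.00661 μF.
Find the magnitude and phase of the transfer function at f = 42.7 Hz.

Step 1 — Angular frequency: ω = 2π·42.7 = 268.3 rad/s.
Step 2 — Transfer function: H(jω) = 1/(1 + jωRC).
Step 3 — Denominator: 1 + jωRC = 1 + j·268.3·93.3·6.61e-09 = 1 + j0.0001655.
Step 4 — H = 1 - j0.0001655.
Step 5 — Magnitude: |H| = 1 (-0.0 dB); phase: φ = -0.0°.

|H| = 1 (-0.0 dB), φ = -0.0°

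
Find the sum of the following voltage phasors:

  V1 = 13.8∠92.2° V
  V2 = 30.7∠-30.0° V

Step 1 — Convert each phasor to rectangular form:
  V1 = 13.8·(cos(92.2°) + j·sin(92.2°)) = -0.5298 + j13.79 V
  V2 = 30.7·(cos(-30.0°) + j·sin(-30.0°)) = 26.59 - j15.35 V
Step 2 — Sum components: V_total = 26.06 - j1.56 V.
Step 3 — Convert to polar: |V_total| = 26.1 V, ∠V_total = -3.4°.

V_total = 26.1∠-3.4° V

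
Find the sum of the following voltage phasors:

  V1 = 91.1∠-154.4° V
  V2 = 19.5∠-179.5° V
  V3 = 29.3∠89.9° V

Step 1 — Convert each phasor to rectangular form:
  V1 = 91.1·(cos(-154.4°) + j·sin(-154.4°)) = -82.16 - j39.36 V
  V2 = 19.5·(cos(-179.5°) + j·sin(-179.5°)) = -19.5 - j0.1702 V
  V3 = 29.3·(cos(89.9°) + j·sin(89.9°)) = 0.05114 + j29.3 V
Step 2 — Sum components: V_total = -101.6 - j10.23 V.
Step 3 — Convert to polar: |V_total| = 102.1 V, ∠V_total = -174.2°.

V_total = 102.1∠-174.2° V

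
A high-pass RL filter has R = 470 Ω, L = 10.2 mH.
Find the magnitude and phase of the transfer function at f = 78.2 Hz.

Step 1 — Angular frequency: ω = 2π·78.2 = 491.3 rad/s.
Step 2 — Transfer function: H(jω) = jωL/(R + jωL).
Step 3 — Numerator jωL = j·5.012; denominator R + jωL = 470 + j5.012.
Step 4 — H = 0.0001137 + j0.01066.
Step 5 — Magnitude: |H| = 0.01066 (-39.4 dB); phase: φ = 89.4°.

|H| = 0.01066 (-39.4 dB), φ = 89.4°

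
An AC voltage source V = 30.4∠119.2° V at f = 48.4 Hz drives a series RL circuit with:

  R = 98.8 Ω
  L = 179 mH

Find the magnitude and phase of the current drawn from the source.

Step 1 — Angular frequency: ω = 2π·f = 2π·48.4 = 304.1 rad/s.
Step 2 — Component impedances:
  R: Z = R = 98.8 Ω
  L: Z = jωL = j·304.1·0.179 = 0 + j54.44 Ω
Step 3 — Series combination: Z_total = R + L = 98.8 + j54.44 Ω = 112.8∠28.9° Ω.
Step 4 — Source phasor: V = 30.4∠119.2° V = -14.83 + j26.54 V.
Step 5 — Ohm's law: I = V / Z_total = (-14.83 + j26.54) / (98.8 + j54.44) = -0.001632 + j0.2695 A.
Step 6 — Convert to polar: |I| = 0.2695 A, ∠I = 90.3°.

I = 0.2695∠90.3° A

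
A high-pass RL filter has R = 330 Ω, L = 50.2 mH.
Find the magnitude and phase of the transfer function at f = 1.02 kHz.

Step 1 — Angular frequency: ω = 2π·1020 = 6409 rad/s.
Step 2 — Transfer function: H(jω) = jωL/(R + jωL).
Step 3 — Numerator jωL = j·321.7; denominator R + jωL = 330 + j321.7.
Step 4 — H = 0.4873 + j0.4998.
Step 5 — Magnitude: |H| = 0.6981 (-3.1 dB); phase: φ = 45.7°.

|H| = 0.6981 (-3.1 dB), φ = 45.7°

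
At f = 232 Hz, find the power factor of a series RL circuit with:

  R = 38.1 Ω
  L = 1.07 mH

Step 1 — Angular frequency: ω = 2π·f = 2π·232 = 1458 rad/s.
Step 2 — Component impedances:
  R: Z = R = 38.1 Ω
  L: Z = jωL = j·1458·0.00107 = 0 + j1.56 Ω
Step 3 — Series combination: Z_total = R + L = 38.1 + j1.56 Ω = 38.13∠2.3° Ω.
Step 4 — Power factor: PF = cos(φ) = Re(Z)/|Z| = 38.1/38.13 = 0.9992.
Step 5 — Type: Im(Z) = 1.56 ⇒ lagging (phase φ = 2.3°).

PF = 0.9992 (lagging, φ = 2.3°)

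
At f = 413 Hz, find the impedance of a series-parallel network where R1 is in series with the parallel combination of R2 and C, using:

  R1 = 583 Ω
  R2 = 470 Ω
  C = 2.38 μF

Step 1 — Angular frequency: ω = 2π·f = 2π·413 = 2595 rad/s.
Step 2 — Component impedances:
  R1: Z = R = 583 Ω
  R2: Z = R = 470 Ω
  C: Z = 1/(jωC) = -j/(ω·C) = 0 - j161.9 Ω
Step 3 — Parallel branch: R2 || C = 1/(1/R2 + 1/C) = 49.86 - j144.7 Ω.
Step 4 — Series with R1: Z_total = R1 + (R2 || C) = 632.9 - j144.7 Ω = 649.2∠-12.9° Ω.

Z = 632.9 - j144.7 Ω = 649.2∠-12.9° Ω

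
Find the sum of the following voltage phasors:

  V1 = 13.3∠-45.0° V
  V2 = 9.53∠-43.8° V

Step 1 — Convert each phasor to rectangular form:
  V1 = 13.3·(cos(-45.0°) + j·sin(-45.0°)) = 9.405 - j9.405 V
  V2 = 9.53·(cos(-43.8°) + j·sin(-43.8°)) = 6.878 - j6.596 V
Step 2 — Sum components: V_total = 16.28 - j16 V.
Step 3 — Convert to polar: |V_total| = 22.83 V, ∠V_total = -44.5°.

V_total = 22.83∠-44.5° V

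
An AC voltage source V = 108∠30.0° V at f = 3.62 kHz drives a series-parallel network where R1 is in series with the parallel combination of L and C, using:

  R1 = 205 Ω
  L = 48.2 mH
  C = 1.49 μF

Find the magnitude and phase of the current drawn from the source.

Step 1 — Angular frequency: ω = 2π·f = 2π·3620 = 2.275e+04 rad/s.
Step 2 — Component impedances:
  R1: Z = R = 205 Ω
  L: Z = jωL = j·2.275e+04·0.0482 = 0 + j1096 Ω
  C: Z = 1/(jωC) = -j/(ω·C) = 0 - j29.51 Ω
Step 3 — Parallel branch: L || C = 1/(1/L + 1/C) = 0 - j30.32 Ω.
Step 4 — Series with R1: Z_total = R1 + (L || C) = 205 - j30.32 Ω = 207.2∠-8.4° Ω.
Step 5 — Source phasor: V = 108∠30.0° V = 93.53 + j54 V.
Step 6 — Ohm's law: I = V / Z_total = (93.53 + j54) / (205 - j30.32) = 0.4083 + j0.3238 A.
Step 7 — Convert to polar: |I| = 0.5212 A, ∠I = 38.4°.

I = 0.5212∠38.4° A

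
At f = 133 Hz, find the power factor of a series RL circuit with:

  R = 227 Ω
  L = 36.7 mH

Step 1 — Angular frequency: ω = 2π·f = 2π·133 = 835.7 rad/s.
Step 2 — Component impedances:
  R: Z = R = 227 Ω
  L: Z = jωL = j·835.7·0.0367 = 0 + j30.67 Ω
Step 3 — Series combination: Z_total = R + L = 227 + j30.67 Ω = 229.1∠7.7° Ω.
Step 4 — Power factor: PF = cos(φ) = Re(Z)/|Z| = 227/229.06 = 0.991.
Step 5 — Type: Im(Z) = 30.67 ⇒ lagging (phase φ = 7.7°).

PF = 0.991 (lagging, φ = 7.7°)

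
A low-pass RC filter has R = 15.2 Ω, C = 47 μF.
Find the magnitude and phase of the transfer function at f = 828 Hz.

Step 1 — Angular frequency: ω = 2π·828 = 5202 rad/s.
Step 2 — Transfer function: H(jω) = 1/(1 + jωRC).
Step 3 — Denominator: 1 + jωRC = 1 + j·5202·15.2·4.7e-05 = 1 + j3.717.
Step 4 — H = 0.06751 - j0.2509.
Step 5 — Magnitude: |H| = 0.2598 (-11.7 dB); phase: φ = -74.9°.

|H| = 0.2598 (-11.7 dB), φ = -74.9°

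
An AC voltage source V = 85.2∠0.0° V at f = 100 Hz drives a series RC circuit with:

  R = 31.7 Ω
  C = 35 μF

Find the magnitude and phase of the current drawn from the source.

Step 1 — Angular frequency: ω = 2π·f = 2π·100 = 628.3 rad/s.
Step 2 — Component impedances:
  R: Z = R = 31.7 Ω
  C: Z = 1/(jωC) = -j/(ω·C) = 0 - j45.47 Ω
Step 3 — Series combination: Z_total = R + C = 31.7 - j45.47 Ω = 55.43∠-55.1° Ω.
Step 4 — Source phasor: V = 85.2∠0.0° V = 85.2 V.
Step 5 — Ohm's law: I = V / Z_total = (85.2) / (31.7 - j45.47) = 0.879 + j1.261 A.
Step 6 — Convert to polar: |I| = 1.537 A, ∠I = 55.1°.

I = 1.537∠55.1° A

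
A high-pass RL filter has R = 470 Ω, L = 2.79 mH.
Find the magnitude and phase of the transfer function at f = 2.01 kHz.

Step 1 — Angular frequency: ω = 2π·2010 = 1.263e+04 rad/s.
Step 2 — Transfer function: H(jω) = jωL/(R + jωL).
Step 3 — Numerator jωL = j·35.24; denominator R + jωL = 470 + j35.24.
Step 4 — H = 0.005589 + j0.07455.
Step 5 — Magnitude: |H| = 0.07476 (-22.5 dB); phase: φ = 85.7°.

|H| = 0.07476 (-22.5 dB), φ = 85.7°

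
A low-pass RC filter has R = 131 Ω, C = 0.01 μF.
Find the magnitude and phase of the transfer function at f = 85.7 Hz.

Step 1 — Angular frequency: ω = 2π·85.7 = 538.5 rad/s.
Step 2 — Transfer function: H(jω) = 1/(1 + jωRC).
Step 3 — Denominator: 1 + jωRC = 1 + j·538.5·131·1e-08 = 1 + j0.0007054.
Step 4 — H = 1 - j0.0007054.
Step 5 — Magnitude: |H| = 1 (-0.0 dB); phase: φ = -0.0°.

|H| = 1 (-0.0 dB), φ = -0.0°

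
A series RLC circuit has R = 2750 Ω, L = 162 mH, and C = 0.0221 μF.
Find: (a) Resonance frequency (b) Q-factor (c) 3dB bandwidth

Step 1 — Resonance: ω₀ = 1/√(LC) = 1/√(0.162·2.21e-08) = 1.671e+04 rad/s.
Step 2 — f₀ = ω₀/(2π) = 2660 Hz.
Step 3 — Series Q: Q = ω₀L/R = 1.671e+04·0.162/2750 = 0.9845.
Step 4 — Bandwidth: Δω = ω₀/Q = 1.698e+04 rad/s; BW = Δω/(2π) = 2702 Hz.

(a) f₀ = 2660 Hz  (b) Q = 0.9845  (c) BW = 2702 Hz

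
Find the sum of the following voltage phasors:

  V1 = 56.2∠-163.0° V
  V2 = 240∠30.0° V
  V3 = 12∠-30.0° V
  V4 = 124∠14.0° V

Step 1 — Convert each phasor to rectangular form:
  V1 = 56.2·(cos(-163.0°) + j·sin(-163.0°)) = -53.74 - j16.43 V
  V2 = 240·(cos(30.0°) + j·sin(30.0°)) = 207.8 + j120 V
  V3 = 12·(cos(-30.0°) + j·sin(-30.0°)) = 10.39 - j6 V
  V4 = 124·(cos(14.0°) + j·sin(14.0°)) = 120.3 + j30 V
Step 2 — Sum components: V_total = 284.8 + j127.6 V.
Step 3 — Convert to polar: |V_total| = 312.1 V, ∠V_total = 24.1°.

V_total = 312.1∠24.1° V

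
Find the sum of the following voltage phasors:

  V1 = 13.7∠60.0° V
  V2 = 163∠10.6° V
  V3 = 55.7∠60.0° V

Step 1 — Convert each phasor to rectangular form:
  V1 = 13.7·(cos(60.0°) + j·sin(60.0°)) = 6.85 + j11.86 V
  V2 = 163·(cos(10.6°) + j·sin(10.6°)) = 160.2 + j29.98 V
  V3 = 55.7·(cos(60.0°) + j·sin(60.0°)) = 27.85 + j48.24 V
Step 2 — Sum components: V_total = 194.9 + j90.09 V.
Step 3 — Convert to polar: |V_total| = 214.7 V, ∠V_total = 24.8°.

V_total = 214.7∠24.8° V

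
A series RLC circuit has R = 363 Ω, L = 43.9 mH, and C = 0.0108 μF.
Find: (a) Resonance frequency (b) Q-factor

Step 1 — Resonance condition Im(Z)=0 gives ω₀ = 1/√(LC).
Step 2 — ω₀ = 1/√(0.0439·1.08e-08) = 4.593e+04 rad/s.
Step 3 — f₀ = ω₀/(2π) = 7309 Hz.
Step 4 — Series Q: Q = ω₀L/R = 4.593e+04·0.0439/363 = 5.554.

(a) f₀ = 7309 Hz  (b) Q = 5.554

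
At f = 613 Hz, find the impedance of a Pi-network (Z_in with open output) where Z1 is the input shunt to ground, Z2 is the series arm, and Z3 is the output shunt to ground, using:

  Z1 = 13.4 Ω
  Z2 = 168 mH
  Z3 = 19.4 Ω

Step 1 — Angular frequency: ω = 2π·f = 2π·613 = 3852 rad/s.
Step 2 — Component impedances:
  Z1: Z = R = 13.4 Ω
  Z2: Z = jωL = j·3852·0.168 = 0 + j647.1 Ω
  Z3: Z = R = 19.4 Ω
Step 3 — With open output, the series arm Z2 and the output shunt Z3 appear in series to ground: Z2 + Z3 = 19.4 + j647.1 Ω.
Step 4 — Parallel with input shunt Z1: Z_in = Z1 || (Z2 + Z3) = 13.39 + j0.2768 Ω = 13.39∠1.2° Ω.

Z = 13.39 + j0.2768 Ω = 13.39∠1.2° Ω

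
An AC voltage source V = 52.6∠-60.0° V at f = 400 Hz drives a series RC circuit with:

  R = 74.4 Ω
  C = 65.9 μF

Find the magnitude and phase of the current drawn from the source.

Step 1 — Angular frequency: ω = 2π·f = 2π·400 = 2513 rad/s.
Step 2 — Component impedances:
  R: Z = R = 74.4 Ω
  C: Z = 1/(jωC) = -j/(ω·C) = 0 - j6.038 Ω
Step 3 — Series combination: Z_total = R + C = 74.4 - j6.038 Ω = 74.64∠-4.6° Ω.
Step 4 — Source phasor: V = 52.6∠-60.0° V = 26.3 - j45.55 V.
Step 5 — Ohm's law: I = V / Z_total = (26.3 - j45.55) / (74.4 - j6.038) = 0.4005 - j0.5798 A.
Step 6 — Convert to polar: |I| = 0.7047 A, ∠I = -55.4°.

I = 0.7047∠-55.4° A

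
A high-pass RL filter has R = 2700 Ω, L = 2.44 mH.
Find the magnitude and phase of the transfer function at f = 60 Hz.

Step 1 — Angular frequency: ω = 2π·60 = 377 rad/s.
Step 2 — Transfer function: H(jω) = jωL/(R + jωL).
Step 3 — Numerator jωL = j·0.9199; denominator R + jωL = 2700 + j0.9199.
Step 4 — H = 1.161e-07 + j0.0003407.
Step 5 — Magnitude: |H| = 0.0003407 (-69.4 dB); phase: φ = 90.0°.

|H| = 0.0003407 (-69.4 dB), φ = 90.0°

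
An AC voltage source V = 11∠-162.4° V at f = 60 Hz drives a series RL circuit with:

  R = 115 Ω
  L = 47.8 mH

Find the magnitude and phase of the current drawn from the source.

Step 1 — Angular frequency: ω = 2π·f = 2π·60 = 377 rad/s.
Step 2 — Component impedances:
  R: Z = R = 115 Ω
  L: Z = jωL = j·377·0.0478 = 0 + j18.02 Ω
Step 3 — Series combination: Z_total = R + L = 115 + j18.02 Ω = 116.4∠8.9° Ω.
Step 4 — Source phasor: V = 11∠-162.4° V = -10.49 - j3.326 V.
Step 5 — Ohm's law: I = V / Z_total = (-10.49 - j3.326) / (115 + j18.02) = -0.09341 - j0.01428 A.
Step 6 — Convert to polar: |I| = 0.0945 A, ∠I = -171.3°.

I = 0.0945∠-171.3° A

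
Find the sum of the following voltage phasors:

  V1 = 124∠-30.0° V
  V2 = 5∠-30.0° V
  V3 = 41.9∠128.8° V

Step 1 — Convert each phasor to rectangular form:
  V1 = 124·(cos(-30.0°) + j·sin(-30.0°)) = 107.4 - j62 V
  V2 = 5·(cos(-30.0°) + j·sin(-30.0°)) = 4.33 - j2.5 V
  V3 = 41.9·(cos(128.8°) + j·sin(128.8°)) = -26.25 + j32.65 V
Step 2 — Sum components: V_total = 85.46 - j31.85 V.
Step 3 — Convert to polar: |V_total| = 91.2 V, ∠V_total = -20.4°.

V_total = 91.2∠-20.4° V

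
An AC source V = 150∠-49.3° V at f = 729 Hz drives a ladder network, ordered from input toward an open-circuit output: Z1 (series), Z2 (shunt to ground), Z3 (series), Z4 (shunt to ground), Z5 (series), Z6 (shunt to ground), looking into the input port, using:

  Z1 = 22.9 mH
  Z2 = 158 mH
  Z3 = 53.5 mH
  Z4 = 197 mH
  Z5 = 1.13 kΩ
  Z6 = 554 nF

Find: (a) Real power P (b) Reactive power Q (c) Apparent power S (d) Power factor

Step 1 — Angular frequency: ω = 2π·f = 2π·729 = 4580 rad/s.
Step 2 — Component impedances:
  Z1: Z = jωL = j·4580·0.0229 = 0 + j104.9 Ω
  Z2: Z = jωL = j·4580·0.158 = 0 + j723.7 Ω
  Z3: Z = jωL = j·4580·0.0535 = 0 + j245.1 Ω
  Z4: Z = jωL = j·4580·0.197 = 0 + j902.3 Ω
  Z5: Z = R = 1130 Ω
  Z6: Z = 1/(jωC) = -j/(ω·C) = 0 - j394.1 Ω
Step 3 — Ladder network (open output): work backward from the far end, alternating series and parallel combinations. Z_in = 107.3 + j541.7 Ω = 552.3∠78.8° Ω.
Step 4 — Source phasor: V = 150∠-49.3° V = 97.81 - j113.7 V.
Step 5 — Current: I = V / Z = -0.1676 - j0.2138 A = 0.2716∠-128.1° A.
Step 6 — Complex power: S = V·I* = 7.919 + j39.96 VA.
Step 7 — Real power: P = Re(S) = 7.919 W.
Step 8 — Reactive power: Q = Im(S) = 39.96 VAR.
Step 9 — Apparent power: |S| = 40.74 VA.
Step 10 — Power factor: PF = P/|S| = 0.1944 (lagging).

(a) P = 7.919 W  (b) Q = 39.96 VAR  (c) S = 40.74 VA  (d) PF = 0.1944 (lagging)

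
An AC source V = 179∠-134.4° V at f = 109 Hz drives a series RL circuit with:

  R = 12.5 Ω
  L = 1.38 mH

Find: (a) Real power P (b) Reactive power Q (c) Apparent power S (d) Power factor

Step 1 — Angular frequency: ω = 2π·f = 2π·109 = 684.9 rad/s.
Step 2 — Component impedances:
  R: Z = R = 12.5 Ω
  L: Z = jωL = j·684.9·0.00138 = 0 + j0.9451 Ω
Step 3 — Series combination: Z_total = R + L = 12.5 + j0.9451 Ω = 12.54∠4.3° Ω.
Step 4 — Source phasor: V = 179∠-134.4° V = -125.2 - j127.9 V.
Step 5 — Current: I = V / Z = -10.73 - j9.42 A = 14.28∠-138.7° A.
Step 6 — Complex power: S = V·I* = 2549 + j192.7 VA.
Step 7 — Real power: P = Re(S) = 2549 W.
Step 8 — Reactive power: Q = Im(S) = 192.7 VAR.
Step 9 — Apparent power: |S| = 2556 VA.
Step 10 — Power factor: PF = P/|S| = 0.9972 (lagging).

(a) P = 2549 W  (b) Q = 192.7 VAR  (c) S = 2556 VA  (d) PF = 0.9972 (lagging)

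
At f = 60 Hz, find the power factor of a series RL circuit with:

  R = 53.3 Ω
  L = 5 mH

Step 1 — Angular frequency: ω = 2π·f = 2π·60 = 377 rad/s.
Step 2 — Component impedances:
  R: Z = R = 53.3 Ω
  L: Z = jωL = j·377·0.005 = 0 + j1.885 Ω
Step 3 — Series combination: Z_total = R + L = 53.3 + j1.885 Ω = 53.33∠2.0° Ω.
Step 4 — Power factor: PF = cos(φ) = Re(Z)/|Z| = 53.3/53.33 = 0.9994.
Step 5 — Type: Im(Z) = 1.885 ⇒ lagging (phase φ = 2.0°).

PF = 0.9994 (lagging, φ = 2.0°)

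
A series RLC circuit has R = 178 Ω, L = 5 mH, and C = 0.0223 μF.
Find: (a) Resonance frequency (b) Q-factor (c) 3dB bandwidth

Step 1 — Resonance: ω₀ = 1/√(LC) = 1/√(0.005·2.23e-08) = 9.47e+04 rad/s.
Step 2 — f₀ = ω₀/(2π) = 1.507e+04 Hz.
Step 3 — Series Q: Q = ω₀L/R = 9.47e+04·0.005/178 = 2.66.
Step 4 — Bandwidth: Δω = ω₀/Q = 3.56e+04 rad/s; BW = Δω/(2π) = 5666 Hz.

(a) f₀ = 1.507e+04 Hz  (b) Q = 2.66  (c) BW = 5666 Hz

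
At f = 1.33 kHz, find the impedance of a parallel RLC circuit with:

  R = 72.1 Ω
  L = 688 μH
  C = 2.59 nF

Step 1 — Angular frequency: ω = 2π·f = 2π·1330 = 8357 rad/s.
Step 2 — Component impedances:
  R: Z = R = 72.1 Ω
  L: Z = jωL = j·8357·0.000688 = 0 + j5.749 Ω
  C: Z = 1/(jωC) = -j/(ω·C) = 0 - j4.62e+04 Ω
Step 3 — Parallel combination: 1/Z_total = 1/R + 1/L + 1/C; Z_total = 0.4557 + j5.714 Ω = 5.732∠85.4° Ω.

Z = 0.4557 + j5.714 Ω = 5.732∠85.4° Ω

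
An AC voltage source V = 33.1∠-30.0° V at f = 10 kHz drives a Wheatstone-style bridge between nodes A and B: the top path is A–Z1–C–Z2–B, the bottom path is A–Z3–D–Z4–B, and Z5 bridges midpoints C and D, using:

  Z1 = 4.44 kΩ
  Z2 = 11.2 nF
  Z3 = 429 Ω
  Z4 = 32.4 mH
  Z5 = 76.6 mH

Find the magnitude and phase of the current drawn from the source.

Step 1 — Angular frequency: ω = 2π·f = 2π·1e+04 = 6.283e+04 rad/s.
Step 2 — Component impedances:
  Z1: Z = R = 4440 Ω
  Z2: Z = 1/(jωC) = -j/(ω·C) = 0 - j1421 Ω
  Z3: Z = R = 429 Ω
  Z4: Z = jωL = j·6.283e+04·0.0324 = 0 + j2036 Ω
  Z5: Z = jωL = j·6.283e+04·0.0766 = 0 + j4813 Ω
Step 3 — Bridge requires nodal analysis (the Z5 bridge couples midpoints C and D, so the two paths cannot be reduced to a simple series/parallel combination). Setting node B to ground and injecting 1 A at node A, the 3-node admittance system at A, C, D solves to V_A = Z_AB = 1017 + j888.2 Ω = 1351∠41.1° Ω.
Step 4 — Source phasor: V = 33.1∠-30.0° V = 28.67 - j16.55 V.
Step 5 — Ohm's law: I = V / Z_total = (28.67 - j16.55) / (1017 + j888.2) = 0.00793 - j0.02319 A.
Step 6 — Convert to polar: |I| = 0.02451 A, ∠I = -71.1°.

I = 0.02451∠-71.1° A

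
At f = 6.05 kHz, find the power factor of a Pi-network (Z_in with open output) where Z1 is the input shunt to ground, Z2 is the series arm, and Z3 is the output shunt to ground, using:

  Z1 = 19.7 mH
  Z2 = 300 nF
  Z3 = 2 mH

Step 1 — Angular frequency: ω = 2π·f = 2π·6050 = 3.801e+04 rad/s.
Step 2 — Component impedances:
  Z1: Z = jωL = j·3.801e+04·0.0197 = 0 + j748.9 Ω
  Z2: Z = 1/(jωC) = -j/(ω·C) = 0 - j87.69 Ω
  Z3: Z = jωL = j·3.801e+04·0.002 = 0 + j76.03 Ω
Step 3 — With open output, the series arm Z2 and the output shunt Z3 appear in series to ground: Z2 + Z3 = 0 - j11.66 Ω.
Step 4 — Parallel with input shunt Z1: Z_in = Z1 || (Z2 + Z3) = 0 - j11.85 Ω = 11.85∠-90.0° Ω.
Step 5 — Power factor: PF = cos(φ) = Re(Z)/|Z| = 0/11.85 = 0.
Step 6 — Type: Im(Z) = -11.85 ⇒ leading (phase φ = -90.0°).

PF = 0 (leading, φ = -90.0°)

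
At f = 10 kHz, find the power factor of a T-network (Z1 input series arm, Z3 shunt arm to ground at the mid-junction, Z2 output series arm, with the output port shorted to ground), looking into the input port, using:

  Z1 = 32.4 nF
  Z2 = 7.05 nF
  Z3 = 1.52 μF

Step 1 — Angular frequency: ω = 2π·f = 2π·1e+04 = 6.283e+04 rad/s.
Step 2 — Component impedances:
  Z1: Z = 1/(jωC) = -j/(ω·C) = 0 - j491.2 Ω
  Z2: Z = 1/(jωC) = -j/(ω·C) = 0 - j2258 Ω
  Z3: Z = 1/(jωC) = -j/(ω·C) = 0 - j10.47 Ω
Step 3 — With the output port shorted to ground, the output series arm Z2 runs from the junction to ground; the shunt arm Z3 also runs from the junction to ground. They appear in parallel: Z3 || Z2 = 0 - j10.42 Ω.
Step 4 — Series with input arm Z1: Z_in = Z1 + (Z3 || Z2) = 0 - j501.6 Ω = 501.6∠-90.0° Ω.
Step 5 — Power factor: PF = cos(φ) = Re(Z)/|Z| = 0/501.6 = 0.
Step 6 — Type: Im(Z) = -501.6 ⇒ leading (phase φ = -90.0°).

PF = 0 (leading, φ = -90.0°)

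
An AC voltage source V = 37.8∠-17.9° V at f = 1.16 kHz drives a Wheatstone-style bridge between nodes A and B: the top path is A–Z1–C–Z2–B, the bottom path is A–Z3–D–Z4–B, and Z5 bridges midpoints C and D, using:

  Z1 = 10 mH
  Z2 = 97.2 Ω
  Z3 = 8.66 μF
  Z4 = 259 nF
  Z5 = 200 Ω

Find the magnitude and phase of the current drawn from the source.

Step 1 — Angular frequency: ω = 2π·f = 2π·1160 = 7288 rad/s.
Step 2 — Component impedances:
  Z1: Z = jωL = j·7288·0.01 = 0 + j72.88 Ω
  Z2: Z = R = 97.2 Ω
  Z3: Z = 1/(jωC) = -j/(ω·C) = 0 - j15.84 Ω
  Z4: Z = 1/(jωC) = -j/(ω·C) = 0 - j529.7 Ω
  Z5: Z = R = 200 Ω
Step 3 — Bridge requires nodal analysis (the Z5 bridge couples midpoints C and D, so the two paths cannot be reduced to a simple series/parallel combination). Setting node B to ground and injecting 1 A at node A, the 3-node admittance system at A, C, D solves to V_A = Z_AB = 148.7 + j40.64 Ω = 154.2∠15.3° Ω.
Step 4 — Source phasor: V = 37.8∠-17.9° V = 35.97 - j11.62 V.
Step 5 — Ohm's law: I = V / Z_total = (35.97 - j11.62) / (148.7 + j40.64) = 0.2052 - j0.1342 A.
Step 6 — Convert to polar: |I| = 0.2452 A, ∠I = -33.2°.

I = 0.2452∠-33.2° A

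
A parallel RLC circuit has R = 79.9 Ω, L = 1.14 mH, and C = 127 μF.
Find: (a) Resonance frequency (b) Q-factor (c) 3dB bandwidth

Step 1 — Resonance: ω₀ = 1/√(LC) = 1/√(0.00114·0.000127) = 2628 rad/s.
Step 2 — f₀ = ω₀/(2π) = 418.3 Hz.
Step 3 — Parallel Q: Q = R/(ω₀L) = 79.9/(2628·0.00114) = 26.67.
Step 4 — Bandwidth: Δω = ω₀/Q = 98.55 rad/s; BW = Δω/(2π) = 15.68 Hz.

(a) f₀ = 418.3 Hz  (b) Q = 26.67  (c) BW = 15.68 Hz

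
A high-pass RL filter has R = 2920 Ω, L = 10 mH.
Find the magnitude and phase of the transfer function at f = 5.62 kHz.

Step 1 — Angular frequency: ω = 2π·5620 = 3.531e+04 rad/s.
Step 2 — Transfer function: H(jω) = jωL/(R + jωL).
Step 3 — Numerator jωL = j·353.1; denominator R + jωL = 2920 + j353.1.
Step 4 — H = 0.01441 + j0.1192.
Step 5 — Magnitude: |H| = 0.1201 (-18.4 dB); phase: φ = 83.1°.

|H| = 0.1201 (-18.4 dB), φ = 83.1°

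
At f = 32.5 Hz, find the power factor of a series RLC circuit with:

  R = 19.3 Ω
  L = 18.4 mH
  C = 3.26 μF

Step 1 — Angular frequency: ω = 2π·f = 2π·32.5 = 204.2 rad/s.
Step 2 — Component impedances:
  R: Z = R = 19.3 Ω
  L: Z = jωL = j·204.2·0.0184 = 0 + j3.757 Ω
  C: Z = 1/(jωC) = -j/(ω·C) = 0 - j1502 Ω
Step 3 — Series combination: Z_total = R + L + C = 19.3 - j1498 Ω = 1499∠-89.3° Ω.
Step 4 — Power factor: PF = cos(φ) = Re(Z)/|Z| = 19.3/1499 = 0.01288.
Step 5 — Type: Im(Z) = -1498 ⇒ leading (phase φ = -89.3°).

PF = 0.01288 (leading, φ = -89.3°)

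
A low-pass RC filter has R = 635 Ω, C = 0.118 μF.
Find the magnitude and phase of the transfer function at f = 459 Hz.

Step 1 — Angular frequency: ω = 2π·459 = 2884 rad/s.
Step 2 — Transfer function: H(jω) = 1/(1 + jωRC).
Step 3 — Denominator: 1 + jωRC = 1 + j·2884·635·1.18e-07 = 1 + j0.2161.
Step 4 — H = 0.9554 - j0.2065.
Step 5 — Magnitude: |H| = 0.9774 (-0.2 dB); phase: φ = -12.2°.

|H| = 0.9774 (-0.2 dB), φ = -12.2°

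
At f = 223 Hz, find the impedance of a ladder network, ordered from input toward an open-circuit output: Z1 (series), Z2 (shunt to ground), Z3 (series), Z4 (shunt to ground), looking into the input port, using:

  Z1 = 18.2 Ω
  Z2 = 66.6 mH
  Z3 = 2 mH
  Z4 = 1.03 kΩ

Step 1 — Angular frequency: ω = 2π·f = 2π·223 = 1401 rad/s.
Step 2 — Component impedances:
  Z1: Z = R = 18.2 Ω
  Z2: Z = jωL = j·1401·0.0666 = 0 + j93.32 Ω
  Z3: Z = jωL = j·1401·0.002 = 0 + j2.802 Ω
  Z4: Z = R = 1030 Ω
Step 3 — Ladder network (open output): work backward from the far end, alternating series and parallel combinations. Z_in = 26.58 + j92.53 Ω = 96.28∠74.0° Ω.

Z = 26.58 + j92.53 Ω = 96.28∠74.0° Ω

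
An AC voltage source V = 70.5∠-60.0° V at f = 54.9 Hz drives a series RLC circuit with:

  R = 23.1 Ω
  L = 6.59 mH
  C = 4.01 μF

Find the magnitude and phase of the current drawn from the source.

Step 1 — Angular frequency: ω = 2π·f = 2π·54.9 = 344.9 rad/s.
Step 2 — Component impedances:
  R: Z = R = 23.1 Ω
  L: Z = jωL = j·344.9·0.00659 = 0 + j2.273 Ω
  C: Z = 1/(jωC) = -j/(ω·C) = 0 - j722.9 Ω
Step 3 — Series combination: Z_total = R + L + C = 23.1 - j720.7 Ω = 721∠-88.2° Ω.
Step 4 — Source phasor: V = 70.5∠-60.0° V = 35.25 - j61.05 V.
Step 5 — Ohm's law: I = V / Z_total = (35.25 - j61.05) / (23.1 - j720.7) = 0.0862 + j0.04615 A.
Step 6 — Convert to polar: |I| = 0.09778 A, ∠I = 28.2°.

I = 0.09778∠28.2° A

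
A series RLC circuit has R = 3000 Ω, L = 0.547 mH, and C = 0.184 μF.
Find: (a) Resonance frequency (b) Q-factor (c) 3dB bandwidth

Step 1 — Resonance condition Im(Z)=0 gives ω₀ = 1/√(LC).
Step 2 — ω₀ = 1/√(0.000547·1.84e-07) = 9.968e+04 rad/s.
Step 3 — f₀ = ω₀/(2π) = 1.586e+04 Hz.
Step 4 — Series Q: Q = ω₀L/R = 9.968e+04·0.000547/3000 = 0.01817.
Step 5 — 3dB bandwidth: Δω = ω₀/Q = 5.484e+06 rad/s; BW = Δω/(2π) = 8.729e+05 Hz.

(a) f₀ = 1.586e+04 Hz  (b) Q = 0.01817  (c) BW = 8.729e+05 Hz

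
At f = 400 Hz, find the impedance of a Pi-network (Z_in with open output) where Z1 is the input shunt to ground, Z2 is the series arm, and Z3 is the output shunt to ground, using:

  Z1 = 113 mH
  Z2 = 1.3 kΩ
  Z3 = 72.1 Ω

Step 1 — Angular frequency: ω = 2π·f = 2π·400 = 2513 rad/s.
Step 2 — Component impedances:
  Z1: Z = jωL = j·2513·0.113 = 0 + j284 Ω
  Z2: Z = R = 1300 Ω
  Z3: Z = R = 72.1 Ω
Step 3 — With open output, the series arm Z2 and the output shunt Z3 appear in series to ground: Z2 + Z3 = 1372 Ω.
Step 4 — Parallel with input shunt Z1: Z_in = Z1 || (Z2 + Z3) = 56.37 + j272.3 Ω = 278.1∠78.3° Ω.

Z = 56.37 + j272.3 Ω = 278.1∠78.3° Ω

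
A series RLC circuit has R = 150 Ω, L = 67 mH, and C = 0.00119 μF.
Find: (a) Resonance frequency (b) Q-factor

Step 1 — Resonance condition Im(Z)=0 gives ω₀ = 1/√(LC).
Step 2 — ω₀ = 1/√(0.067·1.19e-09) = 1.12e+05 rad/s.
Step 3 — f₀ = ω₀/(2π) = 1.782e+04 Hz.
Step 4 — Series Q: Q = ω₀L/R = 1.12e+05·0.067/150 = 50.02.

(a) f₀ = 1.782e+04 Hz  (b) Q = 50.02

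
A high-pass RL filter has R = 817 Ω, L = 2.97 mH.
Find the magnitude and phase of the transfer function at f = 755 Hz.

Step 1 — Angular frequency: ω = 2π·755 = 4744 rad/s.
Step 2 — Transfer function: H(jω) = jωL/(R + jωL).
Step 3 — Numerator jωL = j·14.09; denominator R + jωL = 817 + j14.09.
Step 4 — H = 0.0002973 + j0.01724.
Step 5 — Magnitude: |H| = 0.01724 (-35.3 dB); phase: φ = 89.0°.

|H| = 0.01724 (-35.3 dB), φ = 89.0°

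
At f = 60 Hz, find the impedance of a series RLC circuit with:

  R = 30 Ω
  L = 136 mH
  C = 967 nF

Step 1 — Angular frequency: ω = 2π·f = 2π·60 = 377 rad/s.
Step 2 — Component impedances:
  R: Z = R = 30 Ω
  L: Z = jωL = j·377·0.136 = 0 + j51.27 Ω
  C: Z = 1/(jωC) = -j/(ω·C) = 0 - j2743 Ω
Step 3 — Series combination: Z_total = R + L + C = 30 - j2692 Ω = 2692∠-89.4° Ω.

Z = 30 - j2692 Ω = 2692∠-89.4° Ω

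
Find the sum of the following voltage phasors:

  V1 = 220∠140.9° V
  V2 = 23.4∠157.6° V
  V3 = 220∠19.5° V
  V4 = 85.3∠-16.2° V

Step 1 — Convert each phasor to rectangular form:
  V1 = 220·(cos(140.9°) + j·sin(140.9°)) = -170.7 + j138.7 V
  V2 = 23.4·(cos(157.6°) + j·sin(157.6°)) = -21.63 + j8.917 V
  V3 = 220·(cos(19.5°) + j·sin(19.5°)) = 207.4 + j73.44 V
  V4 = 85.3·(cos(-16.2°) + j·sin(-16.2°)) = 81.91 - j23.8 V
Step 2 — Sum components: V_total = 96.93 + j197.3 V.
Step 3 — Convert to polar: |V_total| = 219.8 V, ∠V_total = 63.8°.

V_total = 219.8∠63.8° V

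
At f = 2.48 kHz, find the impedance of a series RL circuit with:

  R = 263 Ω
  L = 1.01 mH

Step 1 — Angular frequency: ω = 2π·f = 2π·2480 = 1.558e+04 rad/s.
Step 2 — Component impedances:
  R: Z = R = 263 Ω
  L: Z = jωL = j·1.558e+04·0.00101 = 0 + j15.74 Ω
Step 3 — Series combination: Z_total = R + L = 263 + j15.74 Ω = 263.5∠3.4° Ω.

Z = 263 + j15.74 Ω = 263.5∠3.4° Ω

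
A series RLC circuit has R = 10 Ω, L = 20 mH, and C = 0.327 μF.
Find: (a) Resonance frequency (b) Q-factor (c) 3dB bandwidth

Step 1 — Resonance condition Im(Z)=0 gives ω₀ = 1/√(LC).
Step 2 — ω₀ = 1/√(0.02·3.27e-07) = 1.237e+04 rad/s.
Step 3 — f₀ = ω₀/(2π) = 1968 Hz.
Step 4 — Series Q: Q = ω₀L/R = 1.237e+04·0.02/10 = 24.73.
Step 5 — 3dB bandwidth: Δω = ω₀/Q = 500 rad/s; BW = Δω/(2π) = 79.58 Hz.

(a) f₀ = 1968 Hz  (b) Q = 24.73  (c) BW = 79.58 Hz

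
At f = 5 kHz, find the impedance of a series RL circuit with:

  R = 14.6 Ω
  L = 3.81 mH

Step 1 — Angular frequency: ω = 2π·f = 2π·5000 = 3.142e+04 rad/s.
Step 2 — Component impedances:
  R: Z = R = 14.6 Ω
  L: Z = jωL = j·3.142e+04·0.00381 = 0 + j119.7 Ω
Step 3 — Series combination: Z_total = R + L = 14.6 + j119.7 Ω = 120.6∠83.0° Ω.

Z = 14.6 + j119.7 Ω = 120.6∠83.0° Ω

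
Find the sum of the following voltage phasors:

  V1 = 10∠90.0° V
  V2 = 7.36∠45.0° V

Step 1 — Convert each phasor to rectangular form:
  V1 = 10·(cos(90.0°) + j·sin(90.0°)) = 0 + j10 V
  V2 = 7.36·(cos(45.0°) + j·sin(45.0°)) = 5.204 + j5.204 V
Step 2 — Sum components: V_total = 5.204 + j15.2 V.
Step 3 — Convert to polar: |V_total| = 16.07 V, ∠V_total = 71.1°.

V_total = 16.07∠71.1° V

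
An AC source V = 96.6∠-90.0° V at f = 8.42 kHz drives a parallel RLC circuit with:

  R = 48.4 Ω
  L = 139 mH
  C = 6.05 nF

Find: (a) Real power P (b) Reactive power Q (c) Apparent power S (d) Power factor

Step 1 — Angular frequency: ω = 2π·f = 2π·8420 = 5.29e+04 rad/s.
Step 2 — Component impedances:
  R: Z = R = 48.4 Ω
  L: Z = jωL = j·5.29e+04·0.139 = 0 + j7354 Ω
  C: Z = 1/(jωC) = -j/(ω·C) = 0 - j3124 Ω
Step 3 — Parallel combination: 1/Z_total = 1/R + 1/L + 1/C; Z_total = 48.4 - j0.4312 Ω = 48.4∠-0.5° Ω.
Step 4 — Source phasor: V = 96.6∠-90.0° V = 0 - j96.6 V.
Step 5 — Current: I = V / Z = 0.01778 - j1.996 A = 1.996∠-89.5° A.
Step 6 — Complex power: S = V·I* = 192.8 - j1.718 VA.
Step 7 — Real power: P = Re(S) = 192.8 W.
Step 8 — Reactive power: Q = Im(S) = -1.718 VAR.
Step 9 — Apparent power: |S| = 192.8 VA.
Step 10 — Power factor: PF = P/|S| = 1 (leading).

(a) P = 192.8 W  (b) Q = -1.718 VAR  (c) S = 192.8 VA  (d) PF = 1 (leading)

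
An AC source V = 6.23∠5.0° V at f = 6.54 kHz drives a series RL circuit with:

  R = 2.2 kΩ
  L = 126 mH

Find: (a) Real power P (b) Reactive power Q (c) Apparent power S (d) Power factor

Step 1 — Angular frequency: ω = 2π·f = 2π·6540 = 4.109e+04 rad/s.
Step 2 — Component impedances:
  R: Z = R = 2200 Ω
  L: Z = jωL = j·4.109e+04·0.126 = 0 + j5178 Ω
Step 3 — Series combination: Z_total = R + L = 2200 + j5178 Ω = 5626∠67.0° Ω.
Step 4 — Source phasor: V = 6.23∠5.0° V = 6.206 + j0.543 V.
Step 5 — Current: I = V / Z = 0.0005203 - j0.0009776 A = 0.001107∠-62.0° A.
Step 6 — Complex power: S = V·I* = 0.002698 + j0.00635 VA.
Step 7 — Real power: P = Re(S) = 0.002698 W.
Step 8 — Reactive power: Q = Im(S) = 0.00635 VAR.
Step 9 — Apparent power: |S| = 0.006899 VA.
Step 10 — Power factor: PF = P/|S| = 0.3911 (lagging).

(a) P = 0.002698 W  (b) Q = 0.00635 VAR  (c) S = 0.006899 VA  (d) PF = 0.3911 (lagging)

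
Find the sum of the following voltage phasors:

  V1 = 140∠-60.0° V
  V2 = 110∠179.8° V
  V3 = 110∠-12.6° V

Step 1 — Convert each phasor to rectangular form:
  V1 = 140·(cos(-60.0°) + j·sin(-60.0°)) = 70 - j121.2 V
  V2 = 110·(cos(179.8°) + j·sin(179.8°)) = -110 + j0.384 V
  V3 = 110·(cos(-12.6°) + j·sin(-12.6°)) = 107.4 - j24 V
Step 2 — Sum components: V_total = 67.35 - j144.9 V.
Step 3 — Convert to polar: |V_total| = 159.7 V, ∠V_total = -65.1°.

V_total = 159.7∠-65.1° V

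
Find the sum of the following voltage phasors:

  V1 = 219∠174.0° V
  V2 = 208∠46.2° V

Step 1 — Convert each phasor to rectangular form:
  V1 = 219·(cos(174.0°) + j·sin(174.0°)) = -217.8 + j22.89 V
  V2 = 208·(cos(46.2°) + j·sin(46.2°)) = 144 + j150.1 V
Step 2 — Sum components: V_total = -73.83 + j173 V.
Step 3 — Convert to polar: |V_total| = 188.1 V, ∠V_total = 113.1°.

V_total = 188.1∠113.1° V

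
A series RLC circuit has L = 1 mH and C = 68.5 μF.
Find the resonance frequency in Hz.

Step 1 — Resonance condition Im(Z)=0 gives ω₀ = 1/√(LC).
Step 2 — ω₀ = 1/√(0.001·6.85e-05) = 3821 rad/s.
Step 3 — f₀ = ω₀/(2π) = 608.1 Hz.

f₀ = 608.1 Hz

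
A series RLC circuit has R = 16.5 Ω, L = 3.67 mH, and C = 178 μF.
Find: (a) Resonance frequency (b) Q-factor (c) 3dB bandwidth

Step 1 — Resonance: ω₀ = 1/√(LC) = 1/√(0.00367·0.000178) = 1237 rad/s.
Step 2 — f₀ = ω₀/(2π) = 196.9 Hz.
Step 3 — Series Q: Q = ω₀L/R = 1237·0.00367/16.5 = 0.2752.
Step 4 — Bandwidth: Δω = ω₀/Q = 4496 rad/s; BW = Δω/(2π) = 715.5 Hz.

(a) f₀ = 196.9 Hz  (b) Q = 0.2752  (c) BW = 715.5 Hz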